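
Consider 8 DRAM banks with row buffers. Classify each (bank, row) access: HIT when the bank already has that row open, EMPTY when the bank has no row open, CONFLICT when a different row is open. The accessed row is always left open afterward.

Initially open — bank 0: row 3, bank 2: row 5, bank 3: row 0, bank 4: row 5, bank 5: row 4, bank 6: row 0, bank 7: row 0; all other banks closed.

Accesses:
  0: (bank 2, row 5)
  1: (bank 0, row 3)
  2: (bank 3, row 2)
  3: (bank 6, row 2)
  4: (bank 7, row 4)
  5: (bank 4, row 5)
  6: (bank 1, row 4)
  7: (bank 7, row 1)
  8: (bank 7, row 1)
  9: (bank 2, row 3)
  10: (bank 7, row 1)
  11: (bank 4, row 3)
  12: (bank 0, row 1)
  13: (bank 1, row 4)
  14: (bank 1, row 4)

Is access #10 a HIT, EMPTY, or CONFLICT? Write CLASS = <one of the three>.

step 0: bank2 5->5 [HIT]
step 1: bank0 3->3 [HIT]
step 2: bank3 0->2 [CONFLICT]
step 3: bank6 0->2 [CONFLICT]
step 4: bank7 0->4 [CONFLICT]
step 5: bank4 5->5 [HIT]
step 6: bank1 None->4 [EMPTY]
step 7: bank7 4->1 [CONFLICT]
step 8: bank7 1->1 [HIT]
step 9: bank2 5->3 [CONFLICT]
step 10: bank7 1->1 [HIT]
step 11: bank4 5->3 [CONFLICT]
step 12: bank0 3->1 [CONFLICT]
step 13: bank1 4->4 [HIT]
step 14: bank1 4->4 [HIT]

CLASS = HIT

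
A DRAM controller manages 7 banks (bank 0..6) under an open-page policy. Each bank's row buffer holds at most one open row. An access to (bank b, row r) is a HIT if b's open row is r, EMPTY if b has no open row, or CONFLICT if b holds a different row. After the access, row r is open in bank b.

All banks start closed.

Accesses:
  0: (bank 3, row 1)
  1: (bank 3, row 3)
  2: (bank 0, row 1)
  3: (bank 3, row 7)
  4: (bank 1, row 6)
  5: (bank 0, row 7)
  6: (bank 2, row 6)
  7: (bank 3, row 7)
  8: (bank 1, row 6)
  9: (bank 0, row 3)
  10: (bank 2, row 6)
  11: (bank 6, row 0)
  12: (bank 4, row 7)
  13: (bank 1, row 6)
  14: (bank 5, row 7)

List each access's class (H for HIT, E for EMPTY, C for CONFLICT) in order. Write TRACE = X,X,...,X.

  [0] b3 r1: no row ⇒ E
  [1] b3 r3: had r1 ⇒ C
  [2] b0 r1: no row ⇒ E
  [3] b3 r7: had r3 ⇒ C
  [4] b1 r6: no row ⇒ E
  [5] b0 r7: had r1 ⇒ C
  [6] b2 r6: no row ⇒ E
  [7] b3 r7: had r7 ⇒ H
  [8] b1 r6: had r6 ⇒ H
  [9] b0 r3: had r7 ⇒ C
  [10] b2 r6: had r6 ⇒ H
  [11] b6 r0: no row ⇒ E
  [12] b4 r7: no row ⇒ E
  [13] b1 r6: had r6 ⇒ H
  [14] b5 r7: no row ⇒ E

TRACE = E,C,E,C,E,C,E,H,H,C,H,E,E,H,E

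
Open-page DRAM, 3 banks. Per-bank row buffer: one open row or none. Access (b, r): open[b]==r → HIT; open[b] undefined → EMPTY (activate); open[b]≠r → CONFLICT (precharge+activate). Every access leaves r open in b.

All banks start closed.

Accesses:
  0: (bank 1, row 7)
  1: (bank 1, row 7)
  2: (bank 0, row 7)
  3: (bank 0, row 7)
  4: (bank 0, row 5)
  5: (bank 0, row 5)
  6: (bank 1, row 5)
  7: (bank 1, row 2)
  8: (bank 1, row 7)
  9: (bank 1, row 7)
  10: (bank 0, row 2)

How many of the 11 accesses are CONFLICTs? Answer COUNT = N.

#0 (1,7) E
#1 (1,7) H  (was 7)
#2 (0,7) E
#3 (0,7) H  (was 7)
#4 (0,5) C  (was 7)
#5 (0,5) H  (was 5)
#6 (1,5) C  (was 7)
#7 (1,2) C  (was 5)
#8 (1,7) C  (was 2)
#9 (1,7) H  (was 7)
#10 (0,2) C  (was 5)

COUNT = 5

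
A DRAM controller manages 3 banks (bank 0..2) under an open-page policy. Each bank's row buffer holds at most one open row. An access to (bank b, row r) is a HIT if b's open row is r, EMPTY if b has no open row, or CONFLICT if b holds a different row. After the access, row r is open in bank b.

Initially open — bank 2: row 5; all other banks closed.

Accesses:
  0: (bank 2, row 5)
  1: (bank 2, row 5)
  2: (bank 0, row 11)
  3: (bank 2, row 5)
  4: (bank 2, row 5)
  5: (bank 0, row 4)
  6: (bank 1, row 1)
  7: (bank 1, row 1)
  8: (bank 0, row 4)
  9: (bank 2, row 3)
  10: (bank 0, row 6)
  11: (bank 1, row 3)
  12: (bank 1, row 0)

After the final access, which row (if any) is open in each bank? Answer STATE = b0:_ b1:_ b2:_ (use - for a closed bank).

STATE = b0:6 b1:0 b2:3

step 0: bank2 5->5 [HIT]
step 1: bank2 5->5 [HIT]
step 2: bank0 None->11 [EMPTY]
step 3: bank2 5->5 [HIT]
step 4: bank2 5->5 [HIT]
step 5: bank0 11->4 [CONFLICT]
step 6: bank1 None->1 [EMPTY]
step 7: bank1 1->1 [HIT]
step 8: bank0 4->4 [HIT]
step 9: bank2 5->3 [CONFLICT]
step 10: bank0 4->6 [CONFLICT]
step 11: bank1 1->3 [CONFLICT]
step 12: bank1 3->0 [CONFLICT]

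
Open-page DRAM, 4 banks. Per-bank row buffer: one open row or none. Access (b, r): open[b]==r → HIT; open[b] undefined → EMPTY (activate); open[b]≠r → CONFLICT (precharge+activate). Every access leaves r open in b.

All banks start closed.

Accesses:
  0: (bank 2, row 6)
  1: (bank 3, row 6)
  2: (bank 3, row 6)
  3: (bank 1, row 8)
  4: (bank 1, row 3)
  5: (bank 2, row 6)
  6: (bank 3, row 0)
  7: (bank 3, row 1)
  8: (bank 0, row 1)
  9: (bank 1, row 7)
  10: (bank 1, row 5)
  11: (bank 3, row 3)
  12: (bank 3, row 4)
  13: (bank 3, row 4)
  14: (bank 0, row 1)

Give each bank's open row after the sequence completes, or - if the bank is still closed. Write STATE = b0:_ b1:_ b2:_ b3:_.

step 0: bank2 None->6 [EMPTY]
step 1: bank3 None->6 [EMPTY]
step 2: bank3 6->6 [HIT]
step 3: bank1 None->8 [EMPTY]
step 4: bank1 8->3 [CONFLICT]
step 5: bank2 6->6 [HIT]
step 6: bank3 6->0 [CONFLICT]
step 7: bank3 0->1 [CONFLICT]
step 8: bank0 None->1 [EMPTY]
step 9: bank1 3->7 [CONFLICT]
step 10: bank1 7->5 [CONFLICT]
step 11: bank3 1->3 [CONFLICT]
step 12: bank3 3->4 [CONFLICT]
step 13: bank3 4->4 [HIT]
step 14: bank0 1->1 [HIT]

STATE = b0:1 b1:5 b2:6 b3:4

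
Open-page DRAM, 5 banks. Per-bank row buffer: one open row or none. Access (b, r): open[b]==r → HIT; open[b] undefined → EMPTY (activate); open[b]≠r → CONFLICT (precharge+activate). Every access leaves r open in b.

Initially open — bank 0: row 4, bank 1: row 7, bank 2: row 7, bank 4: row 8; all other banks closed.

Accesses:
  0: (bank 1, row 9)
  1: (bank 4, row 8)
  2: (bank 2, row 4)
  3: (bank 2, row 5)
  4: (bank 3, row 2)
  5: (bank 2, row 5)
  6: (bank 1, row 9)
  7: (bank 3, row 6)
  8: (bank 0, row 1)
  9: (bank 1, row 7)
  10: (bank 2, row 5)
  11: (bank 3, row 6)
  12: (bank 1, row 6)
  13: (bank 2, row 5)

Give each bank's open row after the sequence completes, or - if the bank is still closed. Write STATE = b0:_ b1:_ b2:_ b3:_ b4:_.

STATE = b0:1 b1:6 b2:5 b3:6 b4:8

  [0] b1 r9: had r7 ⇒ C
  [1] b4 r8: had r8 ⇒ H
  [2] b2 r4: had r7 ⇒ C
  [3] b2 r5: had r4 ⇒ C
  [4] b3 r2: no row ⇒ E
  [5] b2 r5: had r5 ⇒ H
  [6] b1 r9: had r9 ⇒ H
  [7] b3 r6: had r2 ⇒ C
  [8] b0 r1: had r4 ⇒ C
  [9] b1 r7: had r9 ⇒ C
  [10] b2 r5: had r5 ⇒ H
  [11] b3 r6: had r6 ⇒ H
  [12] b1 r6: had r7 ⇒ C
  [13] b2 r5: had r5 ⇒ H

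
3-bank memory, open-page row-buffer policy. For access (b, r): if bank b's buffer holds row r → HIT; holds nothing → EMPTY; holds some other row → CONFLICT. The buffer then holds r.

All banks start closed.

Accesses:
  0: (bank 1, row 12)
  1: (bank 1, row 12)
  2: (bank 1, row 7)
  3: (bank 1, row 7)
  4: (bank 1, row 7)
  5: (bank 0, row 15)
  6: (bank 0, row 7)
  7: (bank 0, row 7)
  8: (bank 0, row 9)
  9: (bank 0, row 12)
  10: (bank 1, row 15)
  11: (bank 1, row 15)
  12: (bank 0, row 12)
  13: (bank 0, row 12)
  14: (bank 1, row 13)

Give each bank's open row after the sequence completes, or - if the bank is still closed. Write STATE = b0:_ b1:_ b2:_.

STATE = b0:12 b1:13 b2:-

0: bank 1 row 12 — prev None → EMPTY
1: bank 1 row 12 — prev 12 → HIT
2: bank 1 row 7 — prev 12 → CONFLICT
3: bank 1 row 7 — prev 7 → HIT
4: bank 1 row 7 — prev 7 → HIT
5: bank 0 row 15 — prev None → EMPTY
6: bank 0 row 7 — prev 15 → CONFLICT
7: bank 0 row 7 — prev 7 → HIT
8: bank 0 row 9 — prev 7 → CONFLICT
9: bank 0 row 12 — prev 9 → CONFLICT
10: bank 1 row 15 — prev 7 → CONFLICT
11: bank 1 row 15 — prev 15 → HIT
12: bank 0 row 12 — prev 12 → HIT
13: bank 0 row 12 — prev 12 → HIT
14: bank 1 row 13 — prev 15 → CONFLICT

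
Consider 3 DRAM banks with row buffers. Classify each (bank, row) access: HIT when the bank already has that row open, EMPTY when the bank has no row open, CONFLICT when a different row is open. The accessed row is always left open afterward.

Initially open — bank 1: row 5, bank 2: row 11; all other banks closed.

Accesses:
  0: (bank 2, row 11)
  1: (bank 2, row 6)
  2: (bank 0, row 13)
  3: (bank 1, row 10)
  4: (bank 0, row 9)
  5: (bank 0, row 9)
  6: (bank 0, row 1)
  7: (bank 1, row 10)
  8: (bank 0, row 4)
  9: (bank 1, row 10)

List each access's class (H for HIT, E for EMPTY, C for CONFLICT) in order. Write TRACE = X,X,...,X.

TRACE = H,C,E,C,C,H,C,H,C,H

  [0] b2 r11: had r11 ⇒ H
  [1] b2 r6: had r11 ⇒ C
  [2] b0 r13: no row ⇒ E
  [3] b1 r10: had r5 ⇒ C
  [4] b0 r9: had r13 ⇒ C
  [5] b0 r9: had r9 ⇒ H
  [6] b0 r1: had r9 ⇒ C
  [7] b1 r10: had r10 ⇒ H
  [8] b0 r4: had r1 ⇒ C
  [9] b1 r10: had r10 ⇒ H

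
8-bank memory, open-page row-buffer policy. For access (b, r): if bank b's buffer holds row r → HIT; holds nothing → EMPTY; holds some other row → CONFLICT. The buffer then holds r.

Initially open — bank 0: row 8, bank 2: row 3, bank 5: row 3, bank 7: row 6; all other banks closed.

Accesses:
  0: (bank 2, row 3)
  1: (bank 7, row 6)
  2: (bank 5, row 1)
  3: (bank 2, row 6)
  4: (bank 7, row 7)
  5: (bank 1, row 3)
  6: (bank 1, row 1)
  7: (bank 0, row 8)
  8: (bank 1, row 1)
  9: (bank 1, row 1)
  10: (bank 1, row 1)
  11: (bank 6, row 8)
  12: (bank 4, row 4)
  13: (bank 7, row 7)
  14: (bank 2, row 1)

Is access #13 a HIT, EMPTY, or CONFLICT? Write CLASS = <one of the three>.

  [0] b2 r3: had r3 ⇒ H
  [1] b7 r6: had r6 ⇒ H
  [2] b5 r1: had r3 ⇒ C
  [3] b2 r6: had r3 ⇒ C
  [4] b7 r7: had r6 ⇒ C
  [5] b1 r3: no row ⇒ E
  [6] b1 r1: had r3 ⇒ C
  [7] b0 r8: had r8 ⇒ H
  [8] b1 r1: had r1 ⇒ H
  [9] b1 r1: had r1 ⇒ H
  [10] b1 r1: had r1 ⇒ H
  [11] b6 r8: no row ⇒ E
  [12] b4 r4: no row ⇒ E
  [13] b7 r7: had r7 ⇒ H
  [14] b2 r1: had r6 ⇒ C

CLASS = HIT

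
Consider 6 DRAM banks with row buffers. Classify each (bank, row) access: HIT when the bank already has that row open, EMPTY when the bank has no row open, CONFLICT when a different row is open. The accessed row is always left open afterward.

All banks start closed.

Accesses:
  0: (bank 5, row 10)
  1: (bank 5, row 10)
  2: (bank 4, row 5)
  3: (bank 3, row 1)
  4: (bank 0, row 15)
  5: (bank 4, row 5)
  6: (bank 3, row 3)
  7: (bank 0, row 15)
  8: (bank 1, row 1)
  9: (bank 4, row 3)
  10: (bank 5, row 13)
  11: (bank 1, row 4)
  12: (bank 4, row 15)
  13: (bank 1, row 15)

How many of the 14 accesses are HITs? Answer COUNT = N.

COUNT = 3

#0 (5,10) E
#1 (5,10) H  (was 10)
#2 (4,5) E
#3 (3,1) E
#4 (0,15) E
#5 (4,5) H  (was 5)
#6 (3,3) C  (was 1)
#7 (0,15) H  (was 15)
#8 (1,1) E
#9 (4,3) C  (was 5)
#10 (5,13) C  (was 10)
#11 (1,4) C  (was 1)
#12 (4,15) C  (was 3)
#13 (1,15) C  (was 4)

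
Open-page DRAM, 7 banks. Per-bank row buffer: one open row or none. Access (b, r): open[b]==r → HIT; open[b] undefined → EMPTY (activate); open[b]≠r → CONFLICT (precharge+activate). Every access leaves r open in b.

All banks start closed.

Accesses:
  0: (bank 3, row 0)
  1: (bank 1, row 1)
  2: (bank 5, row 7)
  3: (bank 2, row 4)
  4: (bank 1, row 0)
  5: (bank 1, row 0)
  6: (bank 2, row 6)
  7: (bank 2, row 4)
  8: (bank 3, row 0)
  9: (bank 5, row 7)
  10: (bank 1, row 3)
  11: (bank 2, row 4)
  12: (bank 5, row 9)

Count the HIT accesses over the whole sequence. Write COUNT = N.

0: bank 3 row 0 — prev None → EMPTY
1: bank 1 row 1 — prev None → EMPTY
2: bank 5 row 7 — prev None → EMPTY
3: bank 2 row 4 — prev None → EMPTY
4: bank 1 row 0 — prev 1 → CONFLICT
5: bank 1 row 0 — prev 0 → HIT
6: bank 2 row 6 — prev 4 → CONFLICT
7: bank 2 row 4 — prev 6 → CONFLICT
8: bank 3 row 0 — prev 0 → HIT
9: bank 5 row 7 — prev 7 → HIT
10: bank 1 row 3 — prev 0 → CONFLICT
11: bank 2 row 4 — prev 4 → HIT
12: bank 5 row 9 — prev 7 → CONFLICT

COUNT = 4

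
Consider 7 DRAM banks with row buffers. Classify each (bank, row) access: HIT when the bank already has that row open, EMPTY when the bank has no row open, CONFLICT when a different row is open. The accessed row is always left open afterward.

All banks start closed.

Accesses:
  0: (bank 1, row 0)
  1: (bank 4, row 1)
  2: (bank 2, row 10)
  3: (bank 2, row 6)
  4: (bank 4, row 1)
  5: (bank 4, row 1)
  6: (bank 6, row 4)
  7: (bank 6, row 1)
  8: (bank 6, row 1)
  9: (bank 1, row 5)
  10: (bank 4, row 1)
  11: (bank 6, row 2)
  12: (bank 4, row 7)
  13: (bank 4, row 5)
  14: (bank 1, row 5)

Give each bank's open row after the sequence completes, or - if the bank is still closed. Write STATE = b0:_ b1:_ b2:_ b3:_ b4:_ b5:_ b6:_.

STATE = b0:- b1:5 b2:6 b3:- b4:5 b5:- b6:2

0: bank 1 row 0 — prev None → EMPTY
1: bank 4 row 1 — prev None → EMPTY
2: bank 2 row 10 — prev None → EMPTY
3: bank 2 row 6 — prev 10 → CONFLICT
4: bank 4 row 1 — prev 1 → HIT
5: bank 4 row 1 — prev 1 → HIT
6: bank 6 row 4 — prev None → EMPTY
7: bank 6 row 1 — prev 4 → CONFLICT
8: bank 6 row 1 — prev 1 → HIT
9: bank 1 row 5 — prev 0 → CONFLICT
10: bank 4 row 1 — prev 1 → HIT
11: bank 6 row 2 — prev 1 → CONFLICT
12: bank 4 row 7 — prev 1 → CONFLICT
13: bank 4 row 5 — prev 7 → CONFLICT
14: bank 1 row 5 — prev 5 → HIT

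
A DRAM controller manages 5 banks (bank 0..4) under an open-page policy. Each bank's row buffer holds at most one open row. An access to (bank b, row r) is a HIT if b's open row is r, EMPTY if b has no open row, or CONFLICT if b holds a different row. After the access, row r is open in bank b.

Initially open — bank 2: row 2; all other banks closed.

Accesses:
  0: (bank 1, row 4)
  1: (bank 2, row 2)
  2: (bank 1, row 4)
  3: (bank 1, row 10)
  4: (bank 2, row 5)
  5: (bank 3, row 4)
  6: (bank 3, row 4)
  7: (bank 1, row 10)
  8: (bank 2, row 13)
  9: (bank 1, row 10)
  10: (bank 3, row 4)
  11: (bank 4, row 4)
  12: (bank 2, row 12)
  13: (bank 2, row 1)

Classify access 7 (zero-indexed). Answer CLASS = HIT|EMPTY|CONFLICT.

CLASS = HIT

  [0] b1 r4: no row ⇒ E
  [1] b2 r2: had r2 ⇒ H
  [2] b1 r4: had r4 ⇒ H
  [3] b1 r10: had r4 ⇒ C
  [4] b2 r5: had r2 ⇒ C
  [5] b3 r4: no row ⇒ E
  [6] b3 r4: had r4 ⇒ H
  [7] b1 r10: had r10 ⇒ H
  [8] b2 r13: had r5 ⇒ C
  [9] b1 r10: had r10 ⇒ H
  [10] b3 r4: had r4 ⇒ H
  [11] b4 r4: no row ⇒ E
  [12] b2 r12: had r13 ⇒ C
  [13] b2 r1: had r12 ⇒ C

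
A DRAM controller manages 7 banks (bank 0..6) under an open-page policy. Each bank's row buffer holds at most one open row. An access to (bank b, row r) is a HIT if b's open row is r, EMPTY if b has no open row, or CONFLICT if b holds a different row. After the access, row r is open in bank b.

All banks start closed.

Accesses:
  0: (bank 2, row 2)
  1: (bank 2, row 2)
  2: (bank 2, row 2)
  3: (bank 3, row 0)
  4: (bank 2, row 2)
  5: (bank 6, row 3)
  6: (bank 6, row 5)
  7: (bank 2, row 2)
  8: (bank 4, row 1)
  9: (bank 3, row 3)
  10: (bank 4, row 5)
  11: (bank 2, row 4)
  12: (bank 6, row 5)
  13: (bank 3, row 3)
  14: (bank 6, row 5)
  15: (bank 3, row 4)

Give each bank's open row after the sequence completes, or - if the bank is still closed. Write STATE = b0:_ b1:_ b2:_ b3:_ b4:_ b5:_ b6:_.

STATE = b0:- b1:- b2:4 b3:4 b4:5 b5:- b6:5

#0 (2,2) E
#1 (2,2) H  (was 2)
#2 (2,2) H  (was 2)
#3 (3,0) E
#4 (2,2) H  (was 2)
#5 (6,3) E
#6 (6,5) C  (was 3)
#7 (2,2) H  (was 2)
#8 (4,1) E
#9 (3,3) C  (was 0)
#10 (4,5) C  (was 1)
#11 (2,4) C  (was 2)
#12 (6,5) H  (was 5)
#13 (3,3) H  (was 3)
#14 (6,5) H  (was 5)
#15 (3,4) C  (was 3)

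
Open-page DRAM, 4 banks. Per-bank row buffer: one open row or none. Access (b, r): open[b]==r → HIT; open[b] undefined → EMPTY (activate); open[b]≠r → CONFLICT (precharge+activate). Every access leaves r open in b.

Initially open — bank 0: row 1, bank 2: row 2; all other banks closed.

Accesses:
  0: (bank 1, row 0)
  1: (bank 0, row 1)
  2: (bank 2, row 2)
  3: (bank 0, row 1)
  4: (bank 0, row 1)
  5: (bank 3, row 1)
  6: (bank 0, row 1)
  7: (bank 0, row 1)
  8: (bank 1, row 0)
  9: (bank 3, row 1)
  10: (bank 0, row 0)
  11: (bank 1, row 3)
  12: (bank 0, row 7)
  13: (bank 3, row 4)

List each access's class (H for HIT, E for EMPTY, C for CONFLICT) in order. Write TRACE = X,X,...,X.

#0 (1,0) E
#1 (0,1) H  (was 1)
#2 (2,2) H  (was 2)
#3 (0,1) H  (was 1)
#4 (0,1) H  (was 1)
#5 (3,1) E
#6 (0,1) H  (was 1)
#7 (0,1) H  (was 1)
#8 (1,0) H  (was 0)
#9 (3,1) H  (was 1)
#10 (0,0) C  (was 1)
#11 (1,3) C  (was 0)
#12 (0,7) C  (was 0)
#13 (3,4) C  (was 1)

TRACE = E,H,H,H,H,E,H,H,H,H,C,C,C,C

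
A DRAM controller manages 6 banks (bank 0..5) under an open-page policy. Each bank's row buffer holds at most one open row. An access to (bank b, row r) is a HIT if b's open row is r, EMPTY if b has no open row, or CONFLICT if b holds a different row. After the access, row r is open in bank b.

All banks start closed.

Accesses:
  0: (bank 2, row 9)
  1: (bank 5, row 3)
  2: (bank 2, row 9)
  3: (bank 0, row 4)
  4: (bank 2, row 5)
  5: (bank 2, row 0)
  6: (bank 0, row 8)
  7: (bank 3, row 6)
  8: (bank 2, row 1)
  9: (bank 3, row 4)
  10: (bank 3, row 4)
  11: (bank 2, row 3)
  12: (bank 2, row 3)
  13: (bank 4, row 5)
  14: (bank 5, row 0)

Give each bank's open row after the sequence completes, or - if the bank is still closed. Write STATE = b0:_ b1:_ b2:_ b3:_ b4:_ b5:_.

#0 (2,9) E
#1 (5,3) E
#2 (2,9) H  (was 9)
#3 (0,4) E
#4 (2,5) C  (was 9)
#5 (2,0) C  (was 5)
#6 (0,8) C  (was 4)
#7 (3,6) E
#8 (2,1) C  (was 0)
#9 (3,4) C  (was 6)
#10 (3,4) H  (was 4)
#11 (2,3) C  (was 1)
#12 (2,3) H  (was 3)
#13 (4,5) E
#14 (5,0) C  (was 3)

STATE = b0:8 b1:- b2:3 b3:4 b4:5 b5:0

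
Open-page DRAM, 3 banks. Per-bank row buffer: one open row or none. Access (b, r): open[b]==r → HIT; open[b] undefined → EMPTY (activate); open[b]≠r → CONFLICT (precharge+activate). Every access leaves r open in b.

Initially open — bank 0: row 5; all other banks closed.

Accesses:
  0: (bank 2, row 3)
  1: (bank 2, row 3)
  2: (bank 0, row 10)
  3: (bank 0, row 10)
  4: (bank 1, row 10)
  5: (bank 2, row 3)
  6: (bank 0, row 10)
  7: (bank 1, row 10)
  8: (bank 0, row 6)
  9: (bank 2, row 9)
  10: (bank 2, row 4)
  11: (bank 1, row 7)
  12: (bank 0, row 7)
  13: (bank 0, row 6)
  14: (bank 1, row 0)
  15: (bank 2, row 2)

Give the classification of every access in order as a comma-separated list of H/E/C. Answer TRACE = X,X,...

TRACE = E,H,C,H,E,H,H,H,C,C,C,C,C,C,C,C

  [0] b2 r3: no row ⇒ E
  [1] b2 r3: had r3 ⇒ H
  [2] b0 r10: had r5 ⇒ C
  [3] b0 r10: had r10 ⇒ H
  [4] b1 r10: no row ⇒ E
  [5] b2 r3: had r3 ⇒ H
  [6] b0 r10: had r10 ⇒ H
  [7] b1 r10: had r10 ⇒ H
  [8] b0 r6: had r10 ⇒ C
  [9] b2 r9: had r3 ⇒ C
  [10] b2 r4: had r9 ⇒ C
  [11] b1 r7: had r10 ⇒ C
  [12] b0 r7: had r6 ⇒ C
  [13] b0 r6: had r7 ⇒ C
  [14] b1 r0: had r7 ⇒ C
  [15] b2 r2: had r4 ⇒ C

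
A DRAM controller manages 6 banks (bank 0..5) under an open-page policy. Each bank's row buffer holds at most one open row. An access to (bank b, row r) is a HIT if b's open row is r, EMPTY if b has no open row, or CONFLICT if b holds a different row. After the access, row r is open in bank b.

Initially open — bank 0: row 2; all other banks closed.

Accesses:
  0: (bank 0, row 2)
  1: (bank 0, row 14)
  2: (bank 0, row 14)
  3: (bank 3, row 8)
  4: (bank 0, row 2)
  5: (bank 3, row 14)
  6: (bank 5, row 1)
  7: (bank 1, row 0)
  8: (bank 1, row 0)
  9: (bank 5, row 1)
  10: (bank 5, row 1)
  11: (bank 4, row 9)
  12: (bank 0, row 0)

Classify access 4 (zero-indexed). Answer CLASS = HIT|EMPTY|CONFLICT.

  [0] b0 r2: had r2 ⇒ H
  [1] b0 r14: had r2 ⇒ C
  [2] b0 r14: had r14 ⇒ H
  [3] b3 r8: no row ⇒ E
  [4] b0 r2: had r14 ⇒ C
  [5] b3 r14: had r8 ⇒ C
  [6] b5 r1: no row ⇒ E
  [7] b1 r0: no row ⇒ E
  [8] b1 r0: had r0 ⇒ H
  [9] b5 r1: had r1 ⇒ H
  [10] b5 r1: had r1 ⇒ H
  [11] b4 r9: no row ⇒ E
  [12] b0 r0: had r2 ⇒ C

CLASS = CONFLICT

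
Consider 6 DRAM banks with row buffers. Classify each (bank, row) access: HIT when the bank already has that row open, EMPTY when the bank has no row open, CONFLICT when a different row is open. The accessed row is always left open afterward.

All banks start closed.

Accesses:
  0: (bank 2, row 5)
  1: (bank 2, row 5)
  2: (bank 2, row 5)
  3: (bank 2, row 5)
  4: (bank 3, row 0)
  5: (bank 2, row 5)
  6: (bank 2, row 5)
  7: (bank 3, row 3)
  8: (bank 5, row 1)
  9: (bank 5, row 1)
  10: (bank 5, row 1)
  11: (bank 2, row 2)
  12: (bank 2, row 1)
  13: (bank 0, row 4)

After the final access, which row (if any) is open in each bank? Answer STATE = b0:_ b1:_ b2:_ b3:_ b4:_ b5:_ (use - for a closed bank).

step 0: bank2 None->5 [EMPTY]
step 1: bank2 5->5 [HIT]
step 2: bank2 5->5 [HIT]
step 3: bank2 5->5 [HIT]
step 4: bank3 None->0 [EMPTY]
step 5: bank2 5->5 [HIT]
step 6: bank2 5->5 [HIT]
step 7: bank3 0->3 [CONFLICT]
step 8: bank5 None->1 [EMPTY]
step 9: bank5 1->1 [HIT]
step 10: bank5 1->1 [HIT]
step 11: bank2 5->2 [CONFLICT]
step 12: bank2 2->1 [CONFLICT]
step 13: bank0 None->4 [EMPTY]

STATE = b0:4 b1:- b2:1 b3:3 b4:- b5:1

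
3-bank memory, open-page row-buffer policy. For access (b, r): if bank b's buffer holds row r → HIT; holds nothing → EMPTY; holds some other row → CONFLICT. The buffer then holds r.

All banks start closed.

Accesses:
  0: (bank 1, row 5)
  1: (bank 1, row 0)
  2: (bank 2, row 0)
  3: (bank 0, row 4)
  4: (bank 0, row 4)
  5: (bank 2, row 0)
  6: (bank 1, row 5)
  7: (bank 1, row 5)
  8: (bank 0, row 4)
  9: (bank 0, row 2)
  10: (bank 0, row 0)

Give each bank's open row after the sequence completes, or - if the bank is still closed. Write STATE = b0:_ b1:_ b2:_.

0: bank 1 row 5 — prev None → EMPTY
1: bank 1 row 0 — prev 5 → CONFLICT
2: bank 2 row 0 — prev None → EMPTY
3: bank 0 row 4 — prev None → EMPTY
4: bank 0 row 4 — prev 4 → HIT
5: bank 2 row 0 — prev 0 → HIT
6: bank 1 row 5 — prev 0 → CONFLICT
7: bank 1 row 5 — prev 5 → HIT
8: bank 0 row 4 — prev 4 → HIT
9: bank 0 row 2 — prev 4 → CONFLICT
10: bank 0 row 0 — prev 2 → CONFLICT

STATE = b0:0 b1:5 b2:0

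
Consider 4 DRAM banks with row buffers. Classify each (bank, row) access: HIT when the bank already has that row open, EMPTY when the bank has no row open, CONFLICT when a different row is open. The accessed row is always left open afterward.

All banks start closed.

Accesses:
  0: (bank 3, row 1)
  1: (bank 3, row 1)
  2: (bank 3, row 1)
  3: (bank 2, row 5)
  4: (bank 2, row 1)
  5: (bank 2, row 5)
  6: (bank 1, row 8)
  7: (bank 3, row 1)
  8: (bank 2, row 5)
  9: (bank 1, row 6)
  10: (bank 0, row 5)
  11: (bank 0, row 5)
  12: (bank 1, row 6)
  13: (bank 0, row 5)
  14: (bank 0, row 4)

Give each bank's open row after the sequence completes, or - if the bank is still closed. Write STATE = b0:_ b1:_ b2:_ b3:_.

#0 (3,1) E
#1 (3,1) H  (was 1)
#2 (3,1) H  (was 1)
#3 (2,5) E
#4 (2,1) C  (was 5)
#5 (2,5) C  (was 1)
#6 (1,8) E
#7 (3,1) H  (was 1)
#8 (2,5) H  (was 5)
#9 (1,6) C  (was 8)
#10 (0,5) E
#11 (0,5) H  (was 5)
#12 (1,6) H  (was 6)
#13 (0,5) H  (was 5)
#14 (0,4) C  (was 5)

STATE = b0:4 b1:6 b2:5 b3:1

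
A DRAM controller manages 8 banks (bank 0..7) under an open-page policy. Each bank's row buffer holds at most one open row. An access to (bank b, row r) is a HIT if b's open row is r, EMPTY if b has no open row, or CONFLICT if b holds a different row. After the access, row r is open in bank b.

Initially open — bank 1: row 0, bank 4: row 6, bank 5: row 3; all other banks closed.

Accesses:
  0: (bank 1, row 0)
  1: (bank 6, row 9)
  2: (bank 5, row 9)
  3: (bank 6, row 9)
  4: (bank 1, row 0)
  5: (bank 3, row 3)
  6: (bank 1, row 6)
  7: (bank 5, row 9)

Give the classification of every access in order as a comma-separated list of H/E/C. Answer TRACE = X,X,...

TRACE = H,E,C,H,H,E,C,H

step 0: bank1 0->0 [HIT]
step 1: bank6 None->9 [EMPTY]
step 2: bank5 3->9 [CONFLICT]
step 3: bank6 9->9 [HIT]
step 4: bank1 0->0 [HIT]
step 5: bank3 None->3 [EMPTY]
step 6: bank1 0->6 [CONFLICT]
step 7: bank5 9->9 [HIT]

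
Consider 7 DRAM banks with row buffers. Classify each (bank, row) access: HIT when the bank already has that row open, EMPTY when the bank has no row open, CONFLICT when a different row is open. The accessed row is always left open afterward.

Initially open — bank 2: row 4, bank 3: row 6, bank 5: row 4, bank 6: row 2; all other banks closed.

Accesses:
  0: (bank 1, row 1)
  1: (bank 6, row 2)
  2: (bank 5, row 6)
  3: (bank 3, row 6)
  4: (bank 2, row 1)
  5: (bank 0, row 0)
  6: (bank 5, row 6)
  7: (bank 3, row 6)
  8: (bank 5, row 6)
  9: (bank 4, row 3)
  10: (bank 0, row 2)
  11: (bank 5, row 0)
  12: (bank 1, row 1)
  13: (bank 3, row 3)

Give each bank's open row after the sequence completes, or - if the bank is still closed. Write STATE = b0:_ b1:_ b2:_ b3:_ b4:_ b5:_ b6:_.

0: bank 1 row 1 — prev None → EMPTY
1: bank 6 row 2 — prev 2 → HIT
2: bank 5 row 6 — prev 4 → CONFLICT
3: bank 3 row 6 — prev 6 → HIT
4: bank 2 row 1 — prev 4 → CONFLICT
5: bank 0 row 0 — prev None → EMPTY
6: bank 5 row 6 — prev 6 → HIT
7: bank 3 row 6 — prev 6 → HIT
8: bank 5 row 6 — prev 6 → HIT
9: bank 4 row 3 — prev None → EMPTY
10: bank 0 row 2 — prev 0 → CONFLICT
11: bank 5 row 0 — prev 6 → CONFLICT
12: bank 1 row 1 — prev 1 → HIT
13: bank 3 row 3 — prev 6 → CONFLICT

STATE = b0:2 b1:1 b2:1 b3:3 b4:3 b5:0 b6:2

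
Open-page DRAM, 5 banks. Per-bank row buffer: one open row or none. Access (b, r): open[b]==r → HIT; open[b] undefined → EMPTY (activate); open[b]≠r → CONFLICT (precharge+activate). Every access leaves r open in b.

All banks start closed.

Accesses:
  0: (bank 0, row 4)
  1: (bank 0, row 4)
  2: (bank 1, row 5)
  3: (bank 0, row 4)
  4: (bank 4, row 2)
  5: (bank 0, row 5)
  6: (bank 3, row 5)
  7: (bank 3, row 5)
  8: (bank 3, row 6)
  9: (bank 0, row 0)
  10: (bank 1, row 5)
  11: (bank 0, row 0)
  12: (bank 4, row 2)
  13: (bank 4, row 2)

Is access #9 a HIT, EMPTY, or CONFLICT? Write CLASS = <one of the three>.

#0 (0,4) E
#1 (0,4) H  (was 4)
#2 (1,5) E
#3 (0,4) H  (was 4)
#4 (4,2) E
#5 (0,5) C  (was 4)
#6 (3,5) E
#7 (3,5) H  (was 5)
#8 (3,6) C  (was 5)
#9 (0,0) C  (was 5)
#10 (1,5) H  (was 5)
#11 (0,0) H  (was 0)
#12 (4,2) H  (was 2)
#13 (4,2) H  (was 2)

CLASS = CONFLICT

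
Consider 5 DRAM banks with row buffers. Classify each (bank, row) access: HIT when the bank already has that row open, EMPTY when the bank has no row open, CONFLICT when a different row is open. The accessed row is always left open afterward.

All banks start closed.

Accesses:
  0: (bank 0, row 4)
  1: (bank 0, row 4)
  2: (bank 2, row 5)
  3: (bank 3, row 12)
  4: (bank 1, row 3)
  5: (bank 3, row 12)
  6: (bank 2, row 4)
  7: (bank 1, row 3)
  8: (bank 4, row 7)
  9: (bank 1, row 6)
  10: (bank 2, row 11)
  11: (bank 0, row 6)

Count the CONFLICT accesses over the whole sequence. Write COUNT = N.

COUNT = 4

0: bank 0 row 4 — prev None → EMPTY
1: bank 0 row 4 — prev 4 → HIT
2: bank 2 row 5 — prev None → EMPTY
3: bank 3 row 12 — prev None → EMPTY
4: bank 1 row 3 — prev None → EMPTY
5: bank 3 row 12 — prev 12 → HIT
6: bank 2 row 4 — prev 5 → CONFLICT
7: bank 1 row 3 — prev 3 → HIT
8: bank 4 row 7 — prev None → EMPTY
9: bank 1 row 6 — prev 3 → CONFLICT
10: bank 2 row 11 — prev 4 → CONFLICT
11: bank 0 row 6 — prev 4 → CONFLICT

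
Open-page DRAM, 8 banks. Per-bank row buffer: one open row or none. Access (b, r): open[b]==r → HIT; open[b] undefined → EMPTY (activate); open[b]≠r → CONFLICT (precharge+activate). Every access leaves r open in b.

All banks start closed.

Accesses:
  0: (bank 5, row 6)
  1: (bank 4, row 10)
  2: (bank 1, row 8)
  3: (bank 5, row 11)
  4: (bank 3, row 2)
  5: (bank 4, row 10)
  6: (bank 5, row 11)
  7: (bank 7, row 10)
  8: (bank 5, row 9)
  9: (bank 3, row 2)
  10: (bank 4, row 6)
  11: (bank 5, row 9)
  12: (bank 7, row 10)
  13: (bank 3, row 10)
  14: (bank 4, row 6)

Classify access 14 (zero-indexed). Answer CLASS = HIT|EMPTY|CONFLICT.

CLASS = HIT

  [0] b5 r6: no row ⇒ E
  [1] b4 r10: no row ⇒ E
  [2] b1 r8: no row ⇒ E
  [3] b5 r11: had r6 ⇒ C
  [4] b3 r2: no row ⇒ E
  [5] b4 r10: had r10 ⇒ H
  [6] b5 r11: had r11 ⇒ H
  [7] b7 r10: no row ⇒ E
  [8] b5 r9: had r11 ⇒ C
  [9] b3 r2: had r2 ⇒ H
  [10] b4 r6: had r10 ⇒ C
  [11] b5 r9: had r9 ⇒ H
  [12] b7 r10: had r10 ⇒ H
  [13] b3 r10: had r2 ⇒ C
  [14] b4 r6: had r6 ⇒ H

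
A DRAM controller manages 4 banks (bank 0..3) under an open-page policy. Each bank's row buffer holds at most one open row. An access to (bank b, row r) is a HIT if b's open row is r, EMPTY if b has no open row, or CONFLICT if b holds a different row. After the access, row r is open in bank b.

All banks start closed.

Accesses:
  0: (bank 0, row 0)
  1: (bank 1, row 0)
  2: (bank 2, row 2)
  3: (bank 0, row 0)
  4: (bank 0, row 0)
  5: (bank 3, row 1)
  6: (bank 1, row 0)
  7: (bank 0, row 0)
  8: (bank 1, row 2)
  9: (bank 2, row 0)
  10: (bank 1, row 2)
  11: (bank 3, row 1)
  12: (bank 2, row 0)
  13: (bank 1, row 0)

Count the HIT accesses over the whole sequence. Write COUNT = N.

step 0: bank0 None->0 [EMPTY]
step 1: bank1 None->0 [EMPTY]
step 2: bank2 None->2 [EMPTY]
step 3: bank0 0->0 [HIT]
step 4: bank0 0->0 [HIT]
step 5: bank3 None->1 [EMPTY]
step 6: bank1 0->0 [HIT]
step 7: bank0 0->0 [HIT]
step 8: bank1 0->2 [CONFLICT]
step 9: bank2 2->0 [CONFLICT]
step 10: bank1 2->2 [HIT]
step 11: bank3 1->1 [HIT]
step 12: bank2 0->0 [HIT]
step 13: bank1 2->0 [CONFLICT]

COUNT = 7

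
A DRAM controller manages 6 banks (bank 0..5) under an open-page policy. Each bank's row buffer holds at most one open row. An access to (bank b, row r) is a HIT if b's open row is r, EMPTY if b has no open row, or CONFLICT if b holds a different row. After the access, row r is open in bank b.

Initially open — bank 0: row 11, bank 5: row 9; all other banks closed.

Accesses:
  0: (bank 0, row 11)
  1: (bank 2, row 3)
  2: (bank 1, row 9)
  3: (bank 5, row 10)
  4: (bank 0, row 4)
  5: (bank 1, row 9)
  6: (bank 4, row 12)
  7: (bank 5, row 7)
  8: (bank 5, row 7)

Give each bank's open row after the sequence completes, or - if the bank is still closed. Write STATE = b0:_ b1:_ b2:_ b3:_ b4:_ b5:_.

  [0] b0 r11: had r11 ⇒ H
  [1] b2 r3: no row ⇒ E
  [2] b1 r9: no row ⇒ E
  [3] b5 r10: had r9 ⇒ C
  [4] b0 r4: had r11 ⇒ C
  [5] b1 r9: had r9 ⇒ H
  [6] b4 r12: no row ⇒ E
  [7] b5 r7: had r10 ⇒ C
  [8] b5 r7: had r7 ⇒ H

STATE = b0:4 b1:9 b2:3 b3:- b4:12 b5:7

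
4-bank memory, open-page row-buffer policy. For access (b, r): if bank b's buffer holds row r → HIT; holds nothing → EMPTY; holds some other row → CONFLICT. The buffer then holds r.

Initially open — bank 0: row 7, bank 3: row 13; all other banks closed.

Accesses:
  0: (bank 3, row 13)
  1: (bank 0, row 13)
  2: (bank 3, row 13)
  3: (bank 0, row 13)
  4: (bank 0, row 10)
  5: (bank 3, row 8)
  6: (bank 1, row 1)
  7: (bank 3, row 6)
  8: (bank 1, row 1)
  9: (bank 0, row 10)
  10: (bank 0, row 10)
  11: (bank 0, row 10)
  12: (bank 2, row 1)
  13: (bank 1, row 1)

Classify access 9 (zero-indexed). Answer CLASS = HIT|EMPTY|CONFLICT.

CLASS = HIT

#0 (3,13) H  (was 13)
#1 (0,13) C  (was 7)
#2 (3,13) H  (was 13)
#3 (0,13) H  (was 13)
#4 (0,10) C  (was 13)
#5 (3,8) C  (was 13)
#6 (1,1) E
#7 (3,6) C  (was 8)
#8 (1,1) H  (was 1)
#9 (0,10) H  (was 10)
#10 (0,10) H  (was 10)
#11 (0,10) H  (was 10)
#12 (2,1) E
#13 (1,1) H  (was 1)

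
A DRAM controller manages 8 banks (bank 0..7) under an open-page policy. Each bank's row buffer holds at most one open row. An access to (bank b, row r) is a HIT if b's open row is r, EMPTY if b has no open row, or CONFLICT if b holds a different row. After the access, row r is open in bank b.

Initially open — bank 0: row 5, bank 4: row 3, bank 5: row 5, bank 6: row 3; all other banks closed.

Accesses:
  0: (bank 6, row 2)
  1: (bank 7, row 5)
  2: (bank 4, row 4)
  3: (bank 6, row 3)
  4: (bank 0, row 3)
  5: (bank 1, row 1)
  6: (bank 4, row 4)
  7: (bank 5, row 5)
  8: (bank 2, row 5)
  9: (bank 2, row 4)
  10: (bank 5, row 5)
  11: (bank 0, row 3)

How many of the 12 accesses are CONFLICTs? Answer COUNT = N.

COUNT = 5

0: bank 6 row 2 — prev 3 → CONFLICT
1: bank 7 row 5 — prev None → EMPTY
2: bank 4 row 4 — prev 3 → CONFLICT
3: bank 6 row 3 — prev 2 → CONFLICT
4: bank 0 row 3 — prev 5 → CONFLICT
5: bank 1 row 1 — prev None → EMPTY
6: bank 4 row 4 — prev 4 → HIT
7: bank 5 row 5 — prev 5 → HIT
8: bank 2 row 5 — prev None → EMPTY
9: bank 2 row 4 — prev 5 → CONFLICT
10: bank 5 row 5 — prev 5 → HIT
11: bank 0 row 3 — prev 3 → HIT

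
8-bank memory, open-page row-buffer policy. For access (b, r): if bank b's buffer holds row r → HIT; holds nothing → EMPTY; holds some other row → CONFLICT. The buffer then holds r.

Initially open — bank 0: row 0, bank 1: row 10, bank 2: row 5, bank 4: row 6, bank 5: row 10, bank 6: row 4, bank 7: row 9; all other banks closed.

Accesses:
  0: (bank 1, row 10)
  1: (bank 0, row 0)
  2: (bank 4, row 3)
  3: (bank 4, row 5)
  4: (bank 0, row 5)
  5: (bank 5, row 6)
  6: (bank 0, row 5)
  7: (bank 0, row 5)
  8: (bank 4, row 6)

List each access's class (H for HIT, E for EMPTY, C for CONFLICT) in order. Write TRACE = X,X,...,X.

TRACE = H,H,C,C,C,C,H,H,C

step 0: bank1 10->10 [HIT]
step 1: bank0 0->0 [HIT]
step 2: bank4 6->3 [CONFLICT]
step 3: bank4 3->5 [CONFLICT]
step 4: bank0 0->5 [CONFLICT]
step 5: bank5 10->6 [CONFLICT]
step 6: bank0 5->5 [HIT]
step 7: bank0 5->5 [HIT]
step 8: bank4 5->6 [CONFLICT]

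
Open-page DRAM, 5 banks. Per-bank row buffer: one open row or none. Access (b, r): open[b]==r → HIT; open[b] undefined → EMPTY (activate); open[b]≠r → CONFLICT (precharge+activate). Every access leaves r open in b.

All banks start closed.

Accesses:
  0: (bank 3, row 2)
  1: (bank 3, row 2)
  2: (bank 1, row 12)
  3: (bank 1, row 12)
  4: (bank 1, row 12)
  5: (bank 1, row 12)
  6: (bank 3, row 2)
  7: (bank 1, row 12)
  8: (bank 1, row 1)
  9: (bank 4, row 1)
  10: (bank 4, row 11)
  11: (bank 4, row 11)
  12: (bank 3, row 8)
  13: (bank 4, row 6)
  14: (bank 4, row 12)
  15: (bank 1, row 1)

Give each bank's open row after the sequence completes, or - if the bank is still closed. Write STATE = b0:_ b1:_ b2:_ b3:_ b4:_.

STATE = b0:- b1:1 b2:- b3:8 b4:12

#0 (3,2) E
#1 (3,2) H  (was 2)
#2 (1,12) E
#3 (1,12) H  (was 12)
#4 (1,12) H  (was 12)
#5 (1,12) H  (was 12)
#6 (3,2) H  (was 2)
#7 (1,12) H  (was 12)
#8 (1,1) C  (was 12)
#9 (4,1) E
#10 (4,11) C  (was 1)
#11 (4,11) H  (was 11)
#12 (3,8) C  (was 2)
#13 (4,6) C  (was 11)
#14 (4,12) C  (was 6)
#15 (1,1) H  (was 1)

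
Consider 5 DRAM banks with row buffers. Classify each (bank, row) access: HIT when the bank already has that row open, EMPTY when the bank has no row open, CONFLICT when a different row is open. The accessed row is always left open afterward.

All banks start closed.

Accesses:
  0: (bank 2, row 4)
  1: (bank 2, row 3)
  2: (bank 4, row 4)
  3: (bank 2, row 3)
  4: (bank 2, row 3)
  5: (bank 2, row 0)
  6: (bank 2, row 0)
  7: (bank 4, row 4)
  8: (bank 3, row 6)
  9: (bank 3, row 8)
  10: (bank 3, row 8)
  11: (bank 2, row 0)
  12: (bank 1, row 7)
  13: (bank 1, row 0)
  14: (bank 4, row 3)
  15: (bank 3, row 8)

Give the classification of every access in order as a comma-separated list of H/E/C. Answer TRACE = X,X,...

TRACE = E,C,E,H,H,C,H,H,E,C,H,H,E,C,C,H

  [0] b2 r4: no row ⇒ E
  [1] b2 r3: had r4 ⇒ C
  [2] b4 r4: no row ⇒ E
  [3] b2 r3: had r3 ⇒ H
  [4] b2 r3: had r3 ⇒ H
  [5] b2 r0: had r3 ⇒ C
  [6] b2 r0: had r0 ⇒ H
  [7] b4 r4: had r4 ⇒ H
  [8] b3 r6: no row ⇒ E
  [9] b3 r8: had r6 ⇒ C
  [10] b3 r8: had r8 ⇒ H
  [11] b2 r0: had r0 ⇒ H
  [12] b1 r7: no row ⇒ E
  [13] b1 r0: had r7 ⇒ C
  [14] b4 r3: had r4 ⇒ C
  [15] b3 r8: had r8 ⇒ H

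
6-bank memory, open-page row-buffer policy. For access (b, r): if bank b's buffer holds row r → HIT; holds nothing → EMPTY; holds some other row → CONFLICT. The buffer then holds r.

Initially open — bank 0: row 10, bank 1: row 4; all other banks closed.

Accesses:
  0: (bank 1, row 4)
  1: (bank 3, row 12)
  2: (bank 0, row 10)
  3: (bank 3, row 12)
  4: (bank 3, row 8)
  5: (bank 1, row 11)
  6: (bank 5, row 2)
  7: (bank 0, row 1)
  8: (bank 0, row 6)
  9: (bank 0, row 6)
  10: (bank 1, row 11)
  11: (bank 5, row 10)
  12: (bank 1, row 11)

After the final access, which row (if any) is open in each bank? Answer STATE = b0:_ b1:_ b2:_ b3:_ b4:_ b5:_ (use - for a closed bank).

STATE = b0:6 b1:11 b2:- b3:8 b4:- b5:10

#0 (1,4) H  (was 4)
#1 (3,12) E
#2 (0,10) H  (was 10)
#3 (3,12) H  (was 12)
#4 (3,8) C  (was 12)
#5 (1,11) C  (was 4)
#6 (5,2) E
#7 (0,1) C  (was 10)
#8 (0,6) C  (was 1)
#9 (0,6) H  (was 6)
#10 (1,11) H  (was 11)
#11 (5,10) C  (was 2)
#12 (1,11) H  (was 11)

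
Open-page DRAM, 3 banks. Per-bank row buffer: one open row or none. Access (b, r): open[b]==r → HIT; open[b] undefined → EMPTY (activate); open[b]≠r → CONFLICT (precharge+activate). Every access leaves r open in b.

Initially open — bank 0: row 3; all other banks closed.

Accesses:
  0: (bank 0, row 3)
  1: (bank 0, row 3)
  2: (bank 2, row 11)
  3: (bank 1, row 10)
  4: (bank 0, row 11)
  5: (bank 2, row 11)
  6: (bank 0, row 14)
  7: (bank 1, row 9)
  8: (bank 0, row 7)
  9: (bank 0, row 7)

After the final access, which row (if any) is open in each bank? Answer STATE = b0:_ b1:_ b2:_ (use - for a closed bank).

  [0] b0 r3: had r3 ⇒ H
  [1] b0 r3: had r3 ⇒ H
  [2] b2 r11: no row ⇒ E
  [3] b1 r10: no row ⇒ E
  [4] b0 r11: had r3 ⇒ C
  [5] b2 r11: had r11 ⇒ H
  [6] b0 r14: had r11 ⇒ C
  [7] b1 r9: had r10 ⇒ C
  [8] b0 r7: had r14 ⇒ C
  [9] b0 r7: had r7 ⇒ H

STATE = b0:7 b1:9 b2:11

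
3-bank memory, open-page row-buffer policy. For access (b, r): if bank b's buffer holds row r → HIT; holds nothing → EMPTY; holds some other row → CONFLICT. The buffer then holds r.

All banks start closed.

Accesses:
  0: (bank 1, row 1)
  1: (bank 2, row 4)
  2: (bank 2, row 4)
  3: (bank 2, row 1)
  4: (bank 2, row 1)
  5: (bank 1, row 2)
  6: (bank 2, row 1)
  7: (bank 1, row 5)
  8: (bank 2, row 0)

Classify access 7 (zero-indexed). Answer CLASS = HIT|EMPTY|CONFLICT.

CLASS = CONFLICT

#0 (1,1) E
#1 (2,4) E
#2 (2,4) H  (was 4)
#3 (2,1) C  (was 4)
#4 (2,1) H  (was 1)
#5 (1,2) C  (was 1)
#6 (2,1) H  (was 1)
#7 (1,5) C  (was 2)
#8 (2,0) C  (was 1)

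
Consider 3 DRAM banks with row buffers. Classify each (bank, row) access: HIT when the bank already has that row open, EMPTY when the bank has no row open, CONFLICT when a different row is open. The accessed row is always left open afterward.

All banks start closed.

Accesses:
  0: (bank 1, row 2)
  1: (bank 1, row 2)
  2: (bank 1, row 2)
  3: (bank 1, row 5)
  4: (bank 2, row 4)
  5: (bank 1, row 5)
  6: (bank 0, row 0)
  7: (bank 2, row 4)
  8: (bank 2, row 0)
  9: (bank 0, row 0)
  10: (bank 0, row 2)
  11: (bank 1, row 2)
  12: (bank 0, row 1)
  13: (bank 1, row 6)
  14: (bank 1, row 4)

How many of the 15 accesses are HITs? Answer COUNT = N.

  [0] b1 r2: no row ⇒ E
  [1] b1 r2: had r2 ⇒ H
  [2] b1 r2: had r2 ⇒ H
  [3] b1 r5: had r2 ⇒ C
  [4] b2 r4: no row ⇒ E
  [5] b1 r5: had r5 ⇒ H
  [6] b0 r0: no row ⇒ E
  [7] b2 r4: had r4 ⇒ H
  [8] b2 r0: had r4 ⇒ C
  [9] b0 r0: had r0 ⇒ H
  [10] b0 r2: had r0 ⇒ C
  [11] b1 r2: had r5 ⇒ C
  [12] b0 r1: had r2 ⇒ C
  [13] b1 r6: had r2 ⇒ C
  [14] b1 r4: had r6 ⇒ C

COUNT = 5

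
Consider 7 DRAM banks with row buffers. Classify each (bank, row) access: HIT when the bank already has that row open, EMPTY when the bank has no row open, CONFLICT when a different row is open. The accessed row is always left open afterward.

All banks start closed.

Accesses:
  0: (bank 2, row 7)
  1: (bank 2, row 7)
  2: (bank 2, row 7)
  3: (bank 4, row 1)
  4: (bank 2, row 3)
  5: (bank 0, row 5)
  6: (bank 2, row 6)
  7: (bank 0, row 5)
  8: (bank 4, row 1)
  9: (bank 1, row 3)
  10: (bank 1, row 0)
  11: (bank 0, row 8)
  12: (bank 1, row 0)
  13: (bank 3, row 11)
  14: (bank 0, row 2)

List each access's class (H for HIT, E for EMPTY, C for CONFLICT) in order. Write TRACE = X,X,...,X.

TRACE = E,H,H,E,C,E,C,H,H,E,C,C,H,E,C

  [0] b2 r7: no row ⇒ E
  [1] b2 r7: had r7 ⇒ H
  [2] b2 r7: had r7 ⇒ H
  [3] b4 r1: no row ⇒ E
  [4] b2 r3: had r7 ⇒ C
  [5] b0 r5: no row ⇒ E
  [6] b2 r6: had r3 ⇒ C
  [7] b0 r5: had r5 ⇒ H
  [8] b4 r1: had r1 ⇒ H
  [9] b1 r3: no row ⇒ E
  [10] b1 r0: had r3 ⇒ C
  [11] b0 r8: had r5 ⇒ C
  [12] b1 r0: had r0 ⇒ H
  [13] b3 r11: no row ⇒ E
  [14] b0 r2: had r8 ⇒ C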